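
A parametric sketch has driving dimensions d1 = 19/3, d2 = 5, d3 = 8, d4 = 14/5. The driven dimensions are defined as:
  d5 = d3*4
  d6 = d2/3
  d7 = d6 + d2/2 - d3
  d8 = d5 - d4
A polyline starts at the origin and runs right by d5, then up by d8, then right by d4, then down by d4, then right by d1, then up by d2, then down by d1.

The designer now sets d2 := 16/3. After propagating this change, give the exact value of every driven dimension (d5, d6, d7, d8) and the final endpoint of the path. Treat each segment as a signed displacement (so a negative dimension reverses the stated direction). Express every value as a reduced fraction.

d5 = 32
d6 = 16/9
d7 = -32/9
d8 = 146/5
endpoint = (617/15, 127/5)

Apply edit: d2 := 16/3
  d5 = d3*4 = 32
  d6 = d2/3 = 16/9
  d7 = d6 + d2/2 - d3 = -32/9
  d8 = d5 - d4 = 146/5
Walk from origin (0, 0):
  seg 1: right by d5 = 32 → (32, 0)
  seg 2: up by d8 = 146/5 → (32, 146/5)
  seg 3: right by d4 = 14/5 → (174/5, 146/5)
  seg 4: down by d4 = 14/5 → (174/5, 132/5)
  seg 5: right by d1 = 19/3 → (617/15, 132/5)
  seg 6: up by d2 = 16/3 → (617/15, 476/15)
  seg 7: down by d1 = 19/3 → (617/15, 127/5)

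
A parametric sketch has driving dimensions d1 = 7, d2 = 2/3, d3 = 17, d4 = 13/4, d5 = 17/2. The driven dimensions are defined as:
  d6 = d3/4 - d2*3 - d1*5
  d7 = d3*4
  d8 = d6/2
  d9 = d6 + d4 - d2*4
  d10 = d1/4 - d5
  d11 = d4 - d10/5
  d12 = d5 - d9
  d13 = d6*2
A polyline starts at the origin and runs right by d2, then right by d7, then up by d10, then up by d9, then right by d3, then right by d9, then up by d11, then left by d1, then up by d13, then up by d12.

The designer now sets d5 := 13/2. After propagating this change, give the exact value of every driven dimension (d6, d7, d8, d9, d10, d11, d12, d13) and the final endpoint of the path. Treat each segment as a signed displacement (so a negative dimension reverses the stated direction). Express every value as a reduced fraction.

d6 = -131/4
d7 = 68
d8 = -131/8
d9 = -193/6
d10 = -19/4
d11 = 21/5
d12 = 116/3
d13 = -131/2
endpoint = (93/2, -1191/20)

Apply edit: d5 := 13/2
  d6 = d3/4 - d2*3 - d1*5 = -131/4
  d7 = d3*4 = 68
  d8 = d6/2 = -131/8
  d9 = d6 + d4 - d2*4 = -193/6
  d10 = d1/4 - d5 = -19/4
  d11 = d4 - d10/5 = 21/5
  d12 = d5 - d9 = 116/3
  d13 = d6*2 = -131/2
Walk from origin (0, 0):
  seg 1: right by d2 = 2/3 → (2/3, 0)
  seg 2: right by d7 = 68 → (206/3, 0)
  seg 3: up by d10 = -19/4 → (206/3, -19/4)
  seg 4: up by d9 = -193/6 → (206/3, -443/12)
  seg 5: right by d3 = 17 → (257/3, -443/12)
  seg 6: right by d9 = -193/6 → (107/2, -443/12)
  seg 7: up by d11 = 21/5 → (107/2, -1963/60)
  seg 8: left by d1 = 7 → (93/2, -1963/60)
  seg 9: up by d13 = -131/2 → (93/2, -5893/60)
  seg 10: up by d12 = 116/3 → (93/2, -1191/20)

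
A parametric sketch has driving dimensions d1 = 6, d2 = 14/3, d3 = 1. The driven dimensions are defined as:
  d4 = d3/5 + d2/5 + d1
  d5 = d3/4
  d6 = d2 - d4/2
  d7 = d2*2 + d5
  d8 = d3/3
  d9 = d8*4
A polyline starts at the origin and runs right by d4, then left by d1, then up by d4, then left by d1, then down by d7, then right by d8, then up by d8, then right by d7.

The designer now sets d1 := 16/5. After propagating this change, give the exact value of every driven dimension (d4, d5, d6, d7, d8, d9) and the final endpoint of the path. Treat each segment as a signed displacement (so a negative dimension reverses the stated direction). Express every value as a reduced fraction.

d4 = 13/3
d5 = 1/4
d6 = 5/2
d7 = 115/12
d8 = 1/3
d9 = 4/3
endpoint = (157/20, -59/12)

Apply edit: d1 := 16/5
  d4 = d3/5 + d2/5 + d1 = 13/3
  d5 = d3/4 = 1/4
  d6 = d2 - d4/2 = 5/2
  d7 = d2*2 + d5 = 115/12
  d8 = d3/3 = 1/3
  d9 = d8*4 = 4/3
Walk from origin (0, 0):
  seg 1: right by d4 = 13/3 → (13/3, 0)
  seg 2: left by d1 = 16/5 → (17/15, 0)
  seg 3: up by d4 = 13/3 → (17/15, 13/3)
  seg 4: left by d1 = 16/5 → (-31/15, 13/3)
  seg 5: down by d7 = 115/12 → (-31/15, -21/4)
  seg 6: right by d8 = 1/3 → (-26/15, -21/4)
  seg 7: up by d8 = 1/3 → (-26/15, -59/12)
  seg 8: right by d7 = 115/12 → (157/20, -59/12)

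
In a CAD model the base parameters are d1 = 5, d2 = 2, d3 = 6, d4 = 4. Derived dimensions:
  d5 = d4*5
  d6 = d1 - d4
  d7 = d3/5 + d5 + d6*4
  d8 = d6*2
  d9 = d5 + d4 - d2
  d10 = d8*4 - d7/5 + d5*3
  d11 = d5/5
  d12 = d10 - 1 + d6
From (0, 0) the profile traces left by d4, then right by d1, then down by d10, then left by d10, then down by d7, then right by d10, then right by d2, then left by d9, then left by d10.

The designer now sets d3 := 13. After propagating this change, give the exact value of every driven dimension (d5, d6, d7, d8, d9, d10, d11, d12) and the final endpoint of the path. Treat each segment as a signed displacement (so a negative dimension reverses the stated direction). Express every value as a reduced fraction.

d5 = 20
d6 = 1
d7 = 133/5
d8 = 2
d9 = 22
d10 = 1567/25
d11 = 4
d12 = 1567/25
endpoint = (-2042/25, -2232/25)

Apply edit: d3 := 13
  d5 = d4*5 = 20
  d6 = d1 - d4 = 1
  d7 = d3/5 + d5 + d6*4 = 133/5
  d8 = d6*2 = 2
  d9 = d5 + d4 - d2 = 22
  d10 = d8*4 - d7/5 + d5*3 = 1567/25
  d11 = d5/5 = 4
  d12 = d10 - 1 + d6 = 1567/25
Walk from origin (0, 0):
  seg 1: left by d4 = 4 → (-4, 0)
  seg 2: right by d1 = 5 → (1, 0)
  seg 3: down by d10 = 1567/25 → (1, -1567/25)
  seg 4: left by d10 = 1567/25 → (-1542/25, -1567/25)
  seg 5: down by d7 = 133/5 → (-1542/25, -2232/25)
  seg 6: right by d10 = 1567/25 → (1, -2232/25)
  seg 7: right by d2 = 2 → (3, -2232/25)
  seg 8: left by d9 = 22 → (-19, -2232/25)
  seg 9: left by d10 = 1567/25 → (-2042/25, -2232/25)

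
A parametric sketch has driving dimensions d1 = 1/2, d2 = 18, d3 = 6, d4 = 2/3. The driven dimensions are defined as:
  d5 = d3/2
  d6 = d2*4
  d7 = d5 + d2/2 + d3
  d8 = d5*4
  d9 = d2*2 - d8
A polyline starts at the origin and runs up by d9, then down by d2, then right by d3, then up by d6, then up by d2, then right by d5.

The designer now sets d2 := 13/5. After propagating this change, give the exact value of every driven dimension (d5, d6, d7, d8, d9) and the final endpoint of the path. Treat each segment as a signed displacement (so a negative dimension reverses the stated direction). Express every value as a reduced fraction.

d5 = 3
d6 = 52/5
d7 = 103/10
d8 = 12
d9 = -34/5
endpoint = (9, 18/5)

Apply edit: d2 := 13/5
  d5 = d3/2 = 3
  d6 = d2*4 = 52/5
  d7 = d5 + d2/2 + d3 = 103/10
  d8 = d5*4 = 12
  d9 = d2*2 - d8 = -34/5
Walk from origin (0, 0):
  seg 1: up by d9 = -34/5 → (0, -34/5)
  seg 2: down by d2 = 13/5 → (0, -47/5)
  seg 3: right by d3 = 6 → (6, -47/5)
  seg 4: up by d6 = 52/5 → (6, 1)
  seg 5: up by d2 = 13/5 → (6, 18/5)
  seg 6: right by d5 = 3 → (9, 18/5)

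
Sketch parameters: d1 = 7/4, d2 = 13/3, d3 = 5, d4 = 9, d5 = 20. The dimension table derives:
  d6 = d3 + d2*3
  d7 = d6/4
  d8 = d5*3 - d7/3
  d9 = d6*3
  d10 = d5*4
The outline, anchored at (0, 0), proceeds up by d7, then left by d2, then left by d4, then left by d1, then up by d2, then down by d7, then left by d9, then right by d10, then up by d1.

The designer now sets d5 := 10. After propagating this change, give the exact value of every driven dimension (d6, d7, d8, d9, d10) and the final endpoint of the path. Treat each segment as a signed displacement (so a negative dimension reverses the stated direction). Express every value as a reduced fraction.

d6 = 18
d7 = 9/2
d8 = 57/2
d9 = 54
d10 = 40
endpoint = (-349/12, 73/12)

Apply edit: d5 := 10
  d6 = d3 + d2*3 = 18
  d7 = d6/4 = 9/2
  d8 = d5*3 - d7/3 = 57/2
  d9 = d6*3 = 54
  d10 = d5*4 = 40
Walk from origin (0, 0):
  seg 1: up by d7 = 9/2 → (0, 9/2)
  seg 2: left by d2 = 13/3 → (-13/3, 9/2)
  seg 3: left by d4 = 9 → (-40/3, 9/2)
  seg 4: left by d1 = 7/4 → (-181/12, 9/2)
  seg 5: up by d2 = 13/3 → (-181/12, 53/6)
  seg 6: down by d7 = 9/2 → (-181/12, 13/3)
  seg 7: left by d9 = 54 → (-829/12, 13/3)
  seg 8: right by d10 = 40 → (-349/12, 13/3)
  seg 9: up by d1 = 7/4 → (-349/12, 73/12)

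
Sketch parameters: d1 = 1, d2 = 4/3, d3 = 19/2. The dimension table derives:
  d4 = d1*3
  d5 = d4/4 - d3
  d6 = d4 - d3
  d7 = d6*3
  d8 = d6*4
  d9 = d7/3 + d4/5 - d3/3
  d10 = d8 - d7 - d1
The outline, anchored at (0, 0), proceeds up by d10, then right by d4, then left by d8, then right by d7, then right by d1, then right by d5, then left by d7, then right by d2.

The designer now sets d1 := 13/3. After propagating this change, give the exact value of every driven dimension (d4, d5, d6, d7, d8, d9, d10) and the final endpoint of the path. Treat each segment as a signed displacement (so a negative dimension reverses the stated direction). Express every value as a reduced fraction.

d4 = 13
d5 = -25/4
d6 = 7/2
d7 = 21/2
d8 = 14
d9 = 44/15
d10 = -5/6
endpoint = (-19/12, -5/6)

Apply edit: d1 := 13/3
  d4 = d1*3 = 13
  d5 = d4/4 - d3 = -25/4
  d6 = d4 - d3 = 7/2
  d7 = d6*3 = 21/2
  d8 = d6*4 = 14
  d9 = d7/3 + d4/5 - d3/3 = 44/15
  d10 = d8 - d7 - d1 = -5/6
Walk from origin (0, 0):
  seg 1: up by d10 = -5/6 → (0, -5/6)
  seg 2: right by d4 = 13 → (13, -5/6)
  seg 3: left by d8 = 14 → (-1, -5/6)
  seg 4: right by d7 = 21/2 → (19/2, -5/6)
  seg 5: right by d1 = 13/3 → (83/6, -5/6)
  seg 6: right by d5 = -25/4 → (91/12, -5/6)
  seg 7: left by d7 = 21/2 → (-35/12, -5/6)
  seg 8: right by d2 = 4/3 → (-19/12, -5/6)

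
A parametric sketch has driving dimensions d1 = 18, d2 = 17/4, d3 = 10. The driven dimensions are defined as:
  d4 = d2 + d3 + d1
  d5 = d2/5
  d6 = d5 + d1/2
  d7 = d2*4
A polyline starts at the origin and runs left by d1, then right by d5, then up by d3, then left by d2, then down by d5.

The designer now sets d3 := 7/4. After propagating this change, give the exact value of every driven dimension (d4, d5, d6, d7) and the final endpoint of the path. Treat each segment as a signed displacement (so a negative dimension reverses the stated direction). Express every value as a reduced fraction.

Apply edit: d3 := 7/4
  d4 = d2 + d3 + d1 = 24
  d5 = d2/5 = 17/20
  d6 = d5 + d1/2 = 197/20
  d7 = d2*4 = 17
Walk from origin (0, 0):
  seg 1: left by d1 = 18 → (-18, 0)
  seg 2: right by d5 = 17/20 → (-343/20, 0)
  seg 3: up by d3 = 7/4 → (-343/20, 7/4)
  seg 4: left by d2 = 17/4 → (-107/5, 7/4)
  seg 5: down by d5 = 17/20 → (-107/5, 9/10)

d4 = 24
d5 = 17/20
d6 = 197/20
d7 = 17
endpoint = (-107/5, 9/10)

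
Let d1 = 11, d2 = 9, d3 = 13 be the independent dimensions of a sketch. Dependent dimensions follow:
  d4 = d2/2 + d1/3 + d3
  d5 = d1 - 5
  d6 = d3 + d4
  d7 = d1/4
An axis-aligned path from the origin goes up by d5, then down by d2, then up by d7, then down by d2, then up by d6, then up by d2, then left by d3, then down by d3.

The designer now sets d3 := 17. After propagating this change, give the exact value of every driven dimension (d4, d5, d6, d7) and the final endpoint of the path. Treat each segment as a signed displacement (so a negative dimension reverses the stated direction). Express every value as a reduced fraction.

d4 = 151/6
d5 = 6
d6 = 253/6
d7 = 11/4
endpoint = (-17, 299/12)

Apply edit: d3 := 17
  d4 = d2/2 + d1/3 + d3 = 151/6
  d5 = d1 - 5 = 6
  d6 = d3 + d4 = 253/6
  d7 = d1/4 = 11/4
Walk from origin (0, 0):
  seg 1: up by d5 = 6 → (0, 6)
  seg 2: down by d2 = 9 → (0, -3)
  seg 3: up by d7 = 11/4 → (0, -1/4)
  seg 4: down by d2 = 9 → (0, -37/4)
  seg 5: up by d6 = 253/6 → (0, 395/12)
  seg 6: up by d2 = 9 → (0, 503/12)
  seg 7: left by d3 = 17 → (-17, 503/12)
  seg 8: down by d3 = 17 → (-17, 299/12)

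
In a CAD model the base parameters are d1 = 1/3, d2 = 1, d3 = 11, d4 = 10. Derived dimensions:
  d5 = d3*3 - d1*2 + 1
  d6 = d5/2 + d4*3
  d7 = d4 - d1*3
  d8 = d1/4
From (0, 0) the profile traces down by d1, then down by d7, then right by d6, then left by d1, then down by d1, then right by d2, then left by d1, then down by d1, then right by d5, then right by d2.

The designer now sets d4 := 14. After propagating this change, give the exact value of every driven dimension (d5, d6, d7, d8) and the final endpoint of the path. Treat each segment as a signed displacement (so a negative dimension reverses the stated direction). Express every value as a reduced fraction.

d5 = 100/3
d6 = 176/3
d7 = 13
d8 = 1/12
endpoint = (280/3, -14)

Apply edit: d4 := 14
  d5 = d3*3 - d1*2 + 1 = 100/3
  d6 = d5/2 + d4*3 = 176/3
  d7 = d4 - d1*3 = 13
  d8 = d1/4 = 1/12
Walk from origin (0, 0):
  seg 1: down by d1 = 1/3 → (0, -1/3)
  seg 2: down by d7 = 13 → (0, -40/3)
  seg 3: right by d6 = 176/3 → (176/3, -40/3)
  seg 4: left by d1 = 1/3 → (175/3, -40/3)
  seg 5: down by d1 = 1/3 → (175/3, -41/3)
  seg 6: right by d2 = 1 → (178/3, -41/3)
  seg 7: left by d1 = 1/3 → (59, -41/3)
  seg 8: down by d1 = 1/3 → (59, -14)
  seg 9: right by d5 = 100/3 → (277/3, -14)
  seg 10: right by d2 = 1 → (280/3, -14)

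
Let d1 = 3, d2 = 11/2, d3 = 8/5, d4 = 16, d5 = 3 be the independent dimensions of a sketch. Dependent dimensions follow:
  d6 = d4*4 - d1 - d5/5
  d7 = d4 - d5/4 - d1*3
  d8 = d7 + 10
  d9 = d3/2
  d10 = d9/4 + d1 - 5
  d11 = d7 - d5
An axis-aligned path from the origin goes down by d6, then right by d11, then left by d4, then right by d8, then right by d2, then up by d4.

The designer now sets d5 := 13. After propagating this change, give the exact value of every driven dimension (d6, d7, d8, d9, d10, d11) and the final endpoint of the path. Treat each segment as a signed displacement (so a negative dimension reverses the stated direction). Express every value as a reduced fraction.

d6 = 292/5
d7 = 15/4
d8 = 55/4
d9 = 4/5
d10 = -9/5
d11 = -37/4
endpoint = (-6, -212/5)

Apply edit: d5 := 13
  d6 = d4*4 - d1 - d5/5 = 292/5
  d7 = d4 - d5/4 - d1*3 = 15/4
  d8 = d7 + 10 = 55/4
  d9 = d3/2 = 4/5
  d10 = d9/4 + d1 - 5 = -9/5
  d11 = d7 - d5 = -37/4
Walk from origin (0, 0):
  seg 1: down by d6 = 292/5 → (0, -292/5)
  seg 2: right by d11 = -37/4 → (-37/4, -292/5)
  seg 3: left by d4 = 16 → (-101/4, -292/5)
  seg 4: right by d8 = 55/4 → (-23/2, -292/5)
  seg 5: right by d2 = 11/2 → (-6, -292/5)
  seg 6: up by d4 = 16 → (-6, -212/5)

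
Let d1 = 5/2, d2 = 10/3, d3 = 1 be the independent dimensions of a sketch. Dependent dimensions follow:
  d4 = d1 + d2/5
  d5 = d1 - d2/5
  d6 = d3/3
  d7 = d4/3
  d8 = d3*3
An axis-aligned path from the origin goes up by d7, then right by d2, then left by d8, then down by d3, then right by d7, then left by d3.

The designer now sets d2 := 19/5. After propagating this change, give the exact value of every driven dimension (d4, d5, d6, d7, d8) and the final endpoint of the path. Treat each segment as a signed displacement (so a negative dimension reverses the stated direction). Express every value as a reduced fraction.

Apply edit: d2 := 19/5
  d4 = d1 + d2/5 = 163/50
  d5 = d1 - d2/5 = 87/50
  d6 = d3/3 = 1/3
  d7 = d4/3 = 163/150
  d8 = d3*3 = 3
Walk from origin (0, 0):
  seg 1: up by d7 = 163/150 → (0, 163/150)
  seg 2: right by d2 = 19/5 → (19/5, 163/150)
  seg 3: left by d8 = 3 → (4/5, 163/150)
  seg 4: down by d3 = 1 → (4/5, 13/150)
  seg 5: right by d7 = 163/150 → (283/150, 13/150)
  seg 6: left by d3 = 1 → (133/150, 13/150)

d4 = 163/50
d5 = 87/50
d6 = 1/3
d7 = 163/150
d8 = 3
endpoint = (133/150, 13/150)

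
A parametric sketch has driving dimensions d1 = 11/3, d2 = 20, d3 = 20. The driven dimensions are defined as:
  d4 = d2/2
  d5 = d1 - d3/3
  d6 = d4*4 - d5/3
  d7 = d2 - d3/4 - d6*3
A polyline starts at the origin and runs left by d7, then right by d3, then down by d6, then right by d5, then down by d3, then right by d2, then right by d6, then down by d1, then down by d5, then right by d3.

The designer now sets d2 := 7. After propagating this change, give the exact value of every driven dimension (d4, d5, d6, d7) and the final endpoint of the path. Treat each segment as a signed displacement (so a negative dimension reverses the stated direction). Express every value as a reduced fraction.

d4 = 7/2
d5 = -3
d6 = 15
d7 = -43
endpoint = (102, -107/3)

Apply edit: d2 := 7
  d4 = d2/2 = 7/2
  d5 = d1 - d3/3 = -3
  d6 = d4*4 - d5/3 = 15
  d7 = d2 - d3/4 - d6*3 = -43
Walk from origin (0, 0):
  seg 1: left by d7 = -43 → (43, 0)
  seg 2: right by d3 = 20 → (63, 0)
  seg 3: down by d6 = 15 → (63, -15)
  seg 4: right by d5 = -3 → (60, -15)
  seg 5: down by d3 = 20 → (60, -35)
  seg 6: right by d2 = 7 → (67, -35)
  seg 7: right by d6 = 15 → (82, -35)
  seg 8: down by d1 = 11/3 → (82, -116/3)
  seg 9: down by d5 = -3 → (82, -107/3)
  seg 10: right by d3 = 20 → (102, -107/3)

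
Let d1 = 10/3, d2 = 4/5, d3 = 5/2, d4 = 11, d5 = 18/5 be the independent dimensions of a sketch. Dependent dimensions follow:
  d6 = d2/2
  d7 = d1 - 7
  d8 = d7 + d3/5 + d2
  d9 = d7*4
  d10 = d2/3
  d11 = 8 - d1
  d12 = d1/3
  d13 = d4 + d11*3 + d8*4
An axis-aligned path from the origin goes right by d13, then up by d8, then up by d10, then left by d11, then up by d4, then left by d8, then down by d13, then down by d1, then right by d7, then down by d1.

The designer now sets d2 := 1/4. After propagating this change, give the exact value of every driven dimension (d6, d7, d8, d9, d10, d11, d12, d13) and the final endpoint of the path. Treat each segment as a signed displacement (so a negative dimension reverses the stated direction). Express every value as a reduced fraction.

Apply edit: d2 := 1/4
  d6 = d2/2 = 1/8
  d7 = d1 - 7 = -11/3
  d8 = d7 + d3/5 + d2 = -35/12
  d9 = d7*4 = -44/3
  d10 = d2/3 = 1/12
  d11 = 8 - d1 = 14/3
  d12 = d1/3 = 10/9
  d13 = d4 + d11*3 + d8*4 = 40/3
Walk from origin (0, 0):
  seg 1: right by d13 = 40/3 → (40/3, 0)
  seg 2: up by d8 = -35/12 → (40/3, -35/12)
  seg 3: up by d10 = 1/12 → (40/3, -17/6)
  seg 4: left by d11 = 14/3 → (26/3, -17/6)
  seg 5: up by d4 = 11 → (26/3, 49/6)
  seg 6: left by d8 = -35/12 → (139/12, 49/6)
  seg 7: down by d13 = 40/3 → (139/12, -31/6)
  seg 8: down by d1 = 10/3 → (139/12, -17/2)
  seg 9: right by d7 = -11/3 → (95/12, -17/2)
  seg 10: down by d1 = 10/3 → (95/12, -71/6)

d6 = 1/8
d7 = -11/3
d8 = -35/12
d9 = -44/3
d10 = 1/12
d11 = 14/3
d12 = 10/9
d13 = 40/3
endpoint = (95/12, -71/6)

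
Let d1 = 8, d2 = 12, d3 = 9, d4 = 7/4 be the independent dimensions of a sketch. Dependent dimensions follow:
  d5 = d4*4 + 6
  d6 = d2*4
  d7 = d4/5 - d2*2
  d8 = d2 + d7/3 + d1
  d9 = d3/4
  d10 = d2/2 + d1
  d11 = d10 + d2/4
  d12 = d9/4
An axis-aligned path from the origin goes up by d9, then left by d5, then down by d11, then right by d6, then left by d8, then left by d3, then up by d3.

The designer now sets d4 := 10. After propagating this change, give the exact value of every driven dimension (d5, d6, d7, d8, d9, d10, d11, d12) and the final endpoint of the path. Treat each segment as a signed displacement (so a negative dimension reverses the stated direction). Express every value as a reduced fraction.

d5 = 46
d6 = 48
d7 = -22
d8 = 38/3
d9 = 9/4
d10 = 14
d11 = 17
d12 = 9/16
endpoint = (-59/3, -23/4)

Apply edit: d4 := 10
  d5 = d4*4 + 6 = 46
  d6 = d2*4 = 48
  d7 = d4/5 - d2*2 = -22
  d8 = d2 + d7/3 + d1 = 38/3
  d9 = d3/4 = 9/4
  d10 = d2/2 + d1 = 14
  d11 = d10 + d2/4 = 17
  d12 = d9/4 = 9/16
Walk from origin (0, 0):
  seg 1: up by d9 = 9/4 → (0, 9/4)
  seg 2: left by d5 = 46 → (-46, 9/4)
  seg 3: down by d11 = 17 → (-46, -59/4)
  seg 4: right by d6 = 48 → (2, -59/4)
  seg 5: left by d8 = 38/3 → (-32/3, -59/4)
  seg 6: left by d3 = 9 → (-59/3, -59/4)
  seg 7: up by d3 = 9 → (-59/3, -23/4)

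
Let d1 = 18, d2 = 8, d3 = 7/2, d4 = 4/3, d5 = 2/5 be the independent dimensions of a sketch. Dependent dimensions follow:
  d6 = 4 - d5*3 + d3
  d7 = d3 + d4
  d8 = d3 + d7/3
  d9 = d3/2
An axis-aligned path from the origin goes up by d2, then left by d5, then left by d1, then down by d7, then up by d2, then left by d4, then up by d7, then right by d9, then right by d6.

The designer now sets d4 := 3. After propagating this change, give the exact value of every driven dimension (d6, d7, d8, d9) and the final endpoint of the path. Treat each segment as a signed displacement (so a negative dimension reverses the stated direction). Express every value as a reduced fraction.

Apply edit: d4 := 3
  d6 = 4 - d5*3 + d3 = 63/10
  d7 = d3 + d4 = 13/2
  d8 = d3 + d7/3 = 17/3
  d9 = d3/2 = 7/4
Walk from origin (0, 0):
  seg 1: up by d2 = 8 → (0, 8)
  seg 2: left by d5 = 2/5 → (-2/5, 8)
  seg 3: left by d1 = 18 → (-92/5, 8)
  seg 4: down by d7 = 13/2 → (-92/5, 3/2)
  seg 5: up by d2 = 8 → (-92/5, 19/2)
  seg 6: left by d4 = 3 → (-107/5, 19/2)
  seg 7: up by d7 = 13/2 → (-107/5, 16)
  seg 8: right by d9 = 7/4 → (-393/20, 16)
  seg 9: right by d6 = 63/10 → (-267/20, 16)

d6 = 63/10
d7 = 13/2
d8 = 17/3
d9 = 7/4
endpoint = (-267/20, 16)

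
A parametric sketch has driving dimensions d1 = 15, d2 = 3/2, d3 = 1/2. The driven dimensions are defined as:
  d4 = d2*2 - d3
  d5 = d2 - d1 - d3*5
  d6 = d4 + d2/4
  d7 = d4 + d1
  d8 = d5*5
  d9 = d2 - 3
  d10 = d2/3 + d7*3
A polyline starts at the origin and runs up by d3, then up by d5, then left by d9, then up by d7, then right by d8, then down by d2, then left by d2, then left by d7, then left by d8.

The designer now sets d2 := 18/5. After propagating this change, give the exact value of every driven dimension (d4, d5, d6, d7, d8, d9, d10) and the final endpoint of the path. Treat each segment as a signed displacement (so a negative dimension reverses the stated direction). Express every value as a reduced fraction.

Apply edit: d2 := 18/5
  d4 = d2*2 - d3 = 67/10
  d5 = d2 - d1 - d3*5 = -139/10
  d6 = d4 + d2/4 = 38/5
  d7 = d4 + d1 = 217/10
  d8 = d5*5 = -139/2
  d9 = d2 - 3 = 3/5
  d10 = d2/3 + d7*3 = 663/10
Walk from origin (0, 0):
  seg 1: up by d3 = 1/2 → (0, 1/2)
  seg 2: up by d5 = -139/10 → (0, -67/5)
  seg 3: left by d9 = 3/5 → (-3/5, -67/5)
  seg 4: up by d7 = 217/10 → (-3/5, 83/10)
  seg 5: right by d8 = -139/2 → (-701/10, 83/10)
  seg 6: down by d2 = 18/5 → (-701/10, 47/10)
  seg 7: left by d2 = 18/5 → (-737/10, 47/10)
  seg 8: left by d7 = 217/10 → (-477/5, 47/10)
  seg 9: left by d8 = -139/2 → (-259/10, 47/10)

d4 = 67/10
d5 = -139/10
d6 = 38/5
d7 = 217/10
d8 = -139/2
d9 = 3/5
d10 = 663/10
endpoint = (-259/10, 47/10)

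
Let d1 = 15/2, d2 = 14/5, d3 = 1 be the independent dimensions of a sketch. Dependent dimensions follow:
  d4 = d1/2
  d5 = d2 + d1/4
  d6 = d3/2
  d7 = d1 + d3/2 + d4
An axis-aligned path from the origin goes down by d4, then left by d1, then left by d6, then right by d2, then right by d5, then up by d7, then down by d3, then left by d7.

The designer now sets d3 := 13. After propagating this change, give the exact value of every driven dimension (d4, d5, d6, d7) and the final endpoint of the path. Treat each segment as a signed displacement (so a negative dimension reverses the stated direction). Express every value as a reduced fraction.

Apply edit: d3 := 13
  d4 = d1/2 = 15/4
  d5 = d2 + d1/4 = 187/40
  d6 = d3/2 = 13/2
  d7 = d1 + d3/2 + d4 = 71/4
Walk from origin (0, 0):
  seg 1: down by d4 = 15/4 → (0, -15/4)
  seg 2: left by d1 = 15/2 → (-15/2, -15/4)
  seg 3: left by d6 = 13/2 → (-14, -15/4)
  seg 4: right by d2 = 14/5 → (-56/5, -15/4)
  seg 5: right by d5 = 187/40 → (-261/40, -15/4)
  seg 6: up by d7 = 71/4 → (-261/40, 14)
  seg 7: down by d3 = 13 → (-261/40, 1)
  seg 8: left by d7 = 71/4 → (-971/40, 1)

d4 = 15/4
d5 = 187/40
d6 = 13/2
d7 = 71/4
endpoint = (-971/40, 1)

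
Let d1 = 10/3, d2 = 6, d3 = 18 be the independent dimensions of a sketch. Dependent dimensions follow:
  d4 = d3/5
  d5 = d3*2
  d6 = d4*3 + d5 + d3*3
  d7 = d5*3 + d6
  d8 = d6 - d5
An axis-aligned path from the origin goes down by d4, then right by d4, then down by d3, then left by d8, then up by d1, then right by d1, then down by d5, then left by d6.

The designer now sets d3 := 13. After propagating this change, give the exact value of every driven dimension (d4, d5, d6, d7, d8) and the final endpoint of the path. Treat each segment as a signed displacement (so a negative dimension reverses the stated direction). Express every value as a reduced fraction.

d4 = 13/5
d5 = 26
d6 = 364/5
d7 = 754/5
d8 = 234/5
endpoint = (-341/3, -574/15)

Apply edit: d3 := 13
  d4 = d3/5 = 13/5
  d5 = d3*2 = 26
  d6 = d4*3 + d5 + d3*3 = 364/5
  d7 = d5*3 + d6 = 754/5
  d8 = d6 - d5 = 234/5
Walk from origin (0, 0):
  seg 1: down by d4 = 13/5 → (0, -13/5)
  seg 2: right by d4 = 13/5 → (13/5, -13/5)
  seg 3: down by d3 = 13 → (13/5, -78/5)
  seg 4: left by d8 = 234/5 → (-221/5, -78/5)
  seg 5: up by d1 = 10/3 → (-221/5, -184/15)
  seg 6: right by d1 = 10/3 → (-613/15, -184/15)
  seg 7: down by d5 = 26 → (-613/15, -574/15)
  seg 8: left by d6 = 364/5 → (-341/3, -574/15)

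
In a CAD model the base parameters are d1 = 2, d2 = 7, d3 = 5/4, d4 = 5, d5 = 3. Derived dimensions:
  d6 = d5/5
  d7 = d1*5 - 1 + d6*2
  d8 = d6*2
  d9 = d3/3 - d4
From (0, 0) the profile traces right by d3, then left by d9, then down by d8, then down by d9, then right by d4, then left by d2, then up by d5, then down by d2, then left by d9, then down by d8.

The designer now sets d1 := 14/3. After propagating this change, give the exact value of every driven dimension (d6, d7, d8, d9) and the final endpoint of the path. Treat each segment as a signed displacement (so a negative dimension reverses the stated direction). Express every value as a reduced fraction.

Apply edit: d1 := 14/3
  d6 = d5/5 = 3/5
  d7 = d1*5 - 1 + d6*2 = 353/15
  d8 = d6*2 = 6/5
  d9 = d3/3 - d4 = -55/12
Walk from origin (0, 0):
  seg 1: right by d3 = 5/4 → (5/4, 0)
  seg 2: left by d9 = -55/12 → (35/6, 0)
  seg 3: down by d8 = 6/5 → (35/6, -6/5)
  seg 4: down by d9 = -55/12 → (35/6, 203/60)
  seg 5: right by d4 = 5 → (65/6, 203/60)
  seg 6: left by d2 = 7 → (23/6, 203/60)
  seg 7: up by d5 = 3 → (23/6, 383/60)
  seg 8: down by d2 = 7 → (23/6, -37/60)
  seg 9: left by d9 = -55/12 → (101/12, -37/60)
  seg 10: down by d8 = 6/5 → (101/12, -109/60)

d6 = 3/5
d7 = 353/15
d8 = 6/5
d9 = -55/12
endpoint = (101/12, -109/60)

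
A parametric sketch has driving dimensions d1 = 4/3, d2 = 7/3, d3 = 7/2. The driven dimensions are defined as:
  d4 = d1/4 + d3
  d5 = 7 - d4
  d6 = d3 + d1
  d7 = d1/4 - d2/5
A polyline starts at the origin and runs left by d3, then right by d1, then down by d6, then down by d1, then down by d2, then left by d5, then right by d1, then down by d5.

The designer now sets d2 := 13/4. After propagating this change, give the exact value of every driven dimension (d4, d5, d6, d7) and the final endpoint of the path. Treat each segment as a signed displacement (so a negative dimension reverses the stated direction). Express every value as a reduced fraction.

Apply edit: d2 := 13/4
  d4 = d1/4 + d3 = 23/6
  d5 = 7 - d4 = 19/6
  d6 = d3 + d1 = 29/6
  d7 = d1/4 - d2/5 = -19/60
Walk from origin (0, 0):
  seg 1: left by d3 = 7/2 → (-7/2, 0)
  seg 2: right by d1 = 4/3 → (-13/6, 0)
  seg 3: down by d6 = 29/6 → (-13/6, -29/6)
  seg 4: down by d1 = 4/3 → (-13/6, -37/6)
  seg 5: down by d2 = 13/4 → (-13/6, -113/12)
  seg 6: left by d5 = 19/6 → (-16/3, -113/12)
  seg 7: right by d1 = 4/3 → (-4, -113/12)
  seg 8: down by d5 = 19/6 → (-4, -151/12)

d4 = 23/6
d5 = 19/6
d6 = 29/6
d7 = -19/60
endpoint = (-4, -151/12)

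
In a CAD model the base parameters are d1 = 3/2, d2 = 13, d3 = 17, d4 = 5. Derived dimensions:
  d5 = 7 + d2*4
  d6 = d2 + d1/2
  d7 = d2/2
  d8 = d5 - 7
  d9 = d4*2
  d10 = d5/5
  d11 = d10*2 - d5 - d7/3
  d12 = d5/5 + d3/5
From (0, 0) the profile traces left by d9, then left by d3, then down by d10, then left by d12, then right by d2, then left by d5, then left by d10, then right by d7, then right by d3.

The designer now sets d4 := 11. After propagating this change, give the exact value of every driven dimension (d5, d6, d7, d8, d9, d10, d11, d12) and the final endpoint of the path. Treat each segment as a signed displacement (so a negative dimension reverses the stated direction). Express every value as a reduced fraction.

d5 = 59
d6 = 55/4
d7 = 13/2
d8 = 52
d9 = 22
d10 = 59/5
d11 = -1127/30
d12 = 76/5
endpoint = (-177/2, -59/5)

Apply edit: d4 := 11
  d5 = 7 + d2*4 = 59
  d6 = d2 + d1/2 = 55/4
  d7 = d2/2 = 13/2
  d8 = d5 - 7 = 52
  d9 = d4*2 = 22
  d10 = d5/5 = 59/5
  d11 = d10*2 - d5 - d7/3 = -1127/30
  d12 = d5/5 + d3/5 = 76/5
Walk from origin (0, 0):
  seg 1: left by d9 = 22 → (-22, 0)
  seg 2: left by d3 = 17 → (-39, 0)
  seg 3: down by d10 = 59/5 → (-39, -59/5)
  seg 4: left by d12 = 76/5 → (-271/5, -59/5)
  seg 5: right by d2 = 13 → (-206/5, -59/5)
  seg 6: left by d5 = 59 → (-501/5, -59/5)
  seg 7: left by d10 = 59/5 → (-112, -59/5)
  seg 8: right by d7 = 13/2 → (-211/2, -59/5)
  seg 9: right by d3 = 17 → (-177/2, -59/5)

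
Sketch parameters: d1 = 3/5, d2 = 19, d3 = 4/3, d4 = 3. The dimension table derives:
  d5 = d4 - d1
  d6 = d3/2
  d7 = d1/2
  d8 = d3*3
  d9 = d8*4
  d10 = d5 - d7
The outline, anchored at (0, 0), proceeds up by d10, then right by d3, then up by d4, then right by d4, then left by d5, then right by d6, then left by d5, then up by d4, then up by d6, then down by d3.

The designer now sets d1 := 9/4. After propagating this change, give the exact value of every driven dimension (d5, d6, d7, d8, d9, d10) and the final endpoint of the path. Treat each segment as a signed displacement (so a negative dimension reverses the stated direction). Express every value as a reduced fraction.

d5 = 3/4
d6 = 2/3
d7 = 9/8
d8 = 4
d9 = 16
d10 = -3/8
endpoint = (7/2, 119/24)

Apply edit: d1 := 9/4
  d5 = d4 - d1 = 3/4
  d6 = d3/2 = 2/3
  d7 = d1/2 = 9/8
  d8 = d3*3 = 4
  d9 = d8*4 = 16
  d10 = d5 - d7 = -3/8
Walk from origin (0, 0):
  seg 1: up by d10 = -3/8 → (0, -3/8)
  seg 2: right by d3 = 4/3 → (4/3, -3/8)
  seg 3: up by d4 = 3 → (4/3, 21/8)
  seg 4: right by d4 = 3 → (13/3, 21/8)
  seg 5: left by d5 = 3/4 → (43/12, 21/8)
  seg 6: right by d6 = 2/3 → (17/4, 21/8)
  seg 7: left by d5 = 3/4 → (7/2, 21/8)
  seg 8: up by d4 = 3 → (7/2, 45/8)
  seg 9: up by d6 = 2/3 → (7/2, 151/24)
  seg 10: down by d3 = 4/3 → (7/2, 119/24)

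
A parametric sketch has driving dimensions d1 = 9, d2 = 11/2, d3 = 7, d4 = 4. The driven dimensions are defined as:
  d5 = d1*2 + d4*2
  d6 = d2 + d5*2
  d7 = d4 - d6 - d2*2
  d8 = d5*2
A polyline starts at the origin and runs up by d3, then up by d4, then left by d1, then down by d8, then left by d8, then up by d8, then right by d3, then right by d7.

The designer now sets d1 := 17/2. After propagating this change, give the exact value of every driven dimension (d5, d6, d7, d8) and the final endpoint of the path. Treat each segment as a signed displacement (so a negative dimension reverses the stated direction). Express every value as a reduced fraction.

Apply edit: d1 := 17/2
  d5 = d1*2 + d4*2 = 25
  d6 = d2 + d5*2 = 111/2
  d7 = d4 - d6 - d2*2 = -125/2
  d8 = d5*2 = 50
Walk from origin (0, 0):
  seg 1: up by d3 = 7 → (0, 7)
  seg 2: up by d4 = 4 → (0, 11)
  seg 3: left by d1 = 17/2 → (-17/2, 11)
  seg 4: down by d8 = 50 → (-17/2, -39)
  seg 5: left by d8 = 50 → (-117/2, -39)
  seg 6: up by d8 = 50 → (-117/2, 11)
  seg 7: right by d3 = 7 → (-103/2, 11)
  seg 8: right by d7 = -125/2 → (-114, 11)

d5 = 25
d6 = 111/2
d7 = -125/2
d8 = 50
endpoint = (-114, 11)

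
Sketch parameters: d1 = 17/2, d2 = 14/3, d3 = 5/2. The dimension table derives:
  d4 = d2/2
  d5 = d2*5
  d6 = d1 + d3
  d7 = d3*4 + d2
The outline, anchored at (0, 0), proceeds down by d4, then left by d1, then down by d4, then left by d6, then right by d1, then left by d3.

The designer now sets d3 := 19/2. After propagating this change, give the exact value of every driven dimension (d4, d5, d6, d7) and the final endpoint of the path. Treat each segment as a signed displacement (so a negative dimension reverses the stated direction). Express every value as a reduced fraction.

Apply edit: d3 := 19/2
  d4 = d2/2 = 7/3
  d5 = d2*5 = 70/3
  d6 = d1 + d3 = 18
  d7 = d3*4 + d2 = 128/3
Walk from origin (0, 0):
  seg 1: down by d4 = 7/3 → (0, -7/3)
  seg 2: left by d1 = 17/2 → (-17/2, -7/3)
  seg 3: down by d4 = 7/3 → (-17/2, -14/3)
  seg 4: left by d6 = 18 → (-53/2, -14/3)
  seg 5: right by d1 = 17/2 → (-18, -14/3)
  seg 6: left by d3 = 19/2 → (-55/2, -14/3)

d4 = 7/3
d5 = 70/3
d6 = 18
d7 = 128/3
endpoint = (-55/2, -14/3)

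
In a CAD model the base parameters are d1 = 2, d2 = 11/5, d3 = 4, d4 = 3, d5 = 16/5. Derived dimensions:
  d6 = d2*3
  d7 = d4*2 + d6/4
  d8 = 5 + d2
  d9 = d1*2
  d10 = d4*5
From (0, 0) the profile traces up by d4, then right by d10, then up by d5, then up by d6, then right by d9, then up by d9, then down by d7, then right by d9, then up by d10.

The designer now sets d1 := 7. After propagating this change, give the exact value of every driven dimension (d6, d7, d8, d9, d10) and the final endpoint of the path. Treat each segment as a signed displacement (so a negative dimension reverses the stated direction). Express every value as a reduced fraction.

Apply edit: d1 := 7
  d6 = d2*3 = 33/5
  d7 = d4*2 + d6/4 = 153/20
  d8 = 5 + d2 = 36/5
  d9 = d1*2 = 14
  d10 = d4*5 = 15
Walk from origin (0, 0):
  seg 1: up by d4 = 3 → (0, 3)
  seg 2: right by d10 = 15 → (15, 3)
  seg 3: up by d5 = 16/5 → (15, 31/5)
  seg 4: up by d6 = 33/5 → (15, 64/5)
  seg 5: right by d9 = 14 → (29, 64/5)
  seg 6: up by d9 = 14 → (29, 134/5)
  seg 7: down by d7 = 153/20 → (29, 383/20)
  seg 8: right by d9 = 14 → (43, 383/20)
  seg 9: up by d10 = 15 → (43, 683/20)

d6 = 33/5
d7 = 153/20
d8 = 36/5
d9 = 14
d10 = 15
endpoint = (43, 683/20)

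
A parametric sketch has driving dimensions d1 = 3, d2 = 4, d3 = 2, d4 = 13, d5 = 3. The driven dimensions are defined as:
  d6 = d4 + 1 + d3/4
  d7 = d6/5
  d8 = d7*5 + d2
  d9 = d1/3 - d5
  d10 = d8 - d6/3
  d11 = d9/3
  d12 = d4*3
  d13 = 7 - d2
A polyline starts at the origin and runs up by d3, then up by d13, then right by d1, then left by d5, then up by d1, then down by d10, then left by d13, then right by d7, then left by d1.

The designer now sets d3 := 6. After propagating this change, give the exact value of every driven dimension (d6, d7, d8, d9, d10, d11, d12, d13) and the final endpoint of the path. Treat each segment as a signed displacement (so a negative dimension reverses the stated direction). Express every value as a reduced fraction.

Apply edit: d3 := 6
  d6 = d4 + 1 + d3/4 = 31/2
  d7 = d6/5 = 31/10
  d8 = d7*5 + d2 = 39/2
  d9 = d1/3 - d5 = -2
  d10 = d8 - d6/3 = 43/3
  d11 = d9/3 = -2/3
  d12 = d4*3 = 39
  d13 = 7 - d2 = 3
Walk from origin (0, 0):
  seg 1: up by d3 = 6 → (0, 6)
  seg 2: up by d13 = 3 → (0, 9)
  seg 3: right by d1 = 3 → (3, 9)
  seg 4: left by d5 = 3 → (0, 9)
  seg 5: up by d1 = 3 → (0, 12)
  seg 6: down by d10 = 43/3 → (0, -7/3)
  seg 7: left by d13 = 3 → (-3, -7/3)
  seg 8: right by d7 = 31/10 → (1/10, -7/3)
  seg 9: left by d1 = 3 → (-29/10, -7/3)

d6 = 31/2
d7 = 31/10
d8 = 39/2
d9 = -2
d10 = 43/3
d11 = -2/3
d12 = 39
d13 = 3
endpoint = (-29/10, -7/3)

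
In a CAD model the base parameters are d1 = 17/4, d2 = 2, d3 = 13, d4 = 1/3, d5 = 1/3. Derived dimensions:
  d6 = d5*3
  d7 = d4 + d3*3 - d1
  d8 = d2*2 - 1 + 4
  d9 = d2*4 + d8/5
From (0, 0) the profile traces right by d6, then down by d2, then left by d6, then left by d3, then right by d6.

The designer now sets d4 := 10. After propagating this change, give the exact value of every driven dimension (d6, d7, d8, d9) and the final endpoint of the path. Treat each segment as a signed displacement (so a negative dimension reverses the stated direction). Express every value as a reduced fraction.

d6 = 1
d7 = 179/4
d8 = 7
d9 = 47/5
endpoint = (-12, -2)

Apply edit: d4 := 10
  d6 = d5*3 = 1
  d7 = d4 + d3*3 - d1 = 179/4
  d8 = d2*2 - 1 + 4 = 7
  d9 = d2*4 + d8/5 = 47/5
Walk from origin (0, 0):
  seg 1: right by d6 = 1 → (1, 0)
  seg 2: down by d2 = 2 → (1, -2)
  seg 3: left by d6 = 1 → (0, -2)
  seg 4: left by d3 = 13 → (-13, -2)
  seg 5: right by d6 = 1 → (-12, -2)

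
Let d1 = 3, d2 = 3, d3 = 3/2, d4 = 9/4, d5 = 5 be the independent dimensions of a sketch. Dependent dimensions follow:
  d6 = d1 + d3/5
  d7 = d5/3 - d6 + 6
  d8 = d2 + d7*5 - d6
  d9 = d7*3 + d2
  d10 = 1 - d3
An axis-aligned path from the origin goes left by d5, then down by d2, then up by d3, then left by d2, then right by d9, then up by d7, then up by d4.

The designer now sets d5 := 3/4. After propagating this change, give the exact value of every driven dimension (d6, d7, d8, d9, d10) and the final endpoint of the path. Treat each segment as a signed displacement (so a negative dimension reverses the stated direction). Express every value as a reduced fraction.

d6 = 33/10
d7 = 59/20
d8 = 289/20
d9 = 237/20
d10 = -1/2
endpoint = (81/10, 37/10)

Apply edit: d5 := 3/4
  d6 = d1 + d3/5 = 33/10
  d7 = d5/3 - d6 + 6 = 59/20
  d8 = d2 + d7*5 - d6 = 289/20
  d9 = d7*3 + d2 = 237/20
  d10 = 1 - d3 = -1/2
Walk from origin (0, 0):
  seg 1: left by d5 = 3/4 → (-3/4, 0)
  seg 2: down by d2 = 3 → (-3/4, -3)
  seg 3: up by d3 = 3/2 → (-3/4, -3/2)
  seg 4: left by d2 = 3 → (-15/4, -3/2)
  seg 5: right by d9 = 237/20 → (81/10, -3/2)
  seg 6: up by d7 = 59/20 → (81/10, 29/20)
  seg 7: up by d4 = 9/4 → (81/10, 37/10)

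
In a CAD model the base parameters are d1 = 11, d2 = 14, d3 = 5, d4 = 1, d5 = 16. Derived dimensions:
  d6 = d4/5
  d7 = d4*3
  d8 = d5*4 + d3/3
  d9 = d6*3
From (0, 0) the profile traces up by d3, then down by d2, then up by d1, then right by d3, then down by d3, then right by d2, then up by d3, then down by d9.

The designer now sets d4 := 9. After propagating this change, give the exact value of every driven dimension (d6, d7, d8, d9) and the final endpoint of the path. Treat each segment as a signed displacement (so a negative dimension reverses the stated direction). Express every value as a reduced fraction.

d6 = 9/5
d7 = 27
d8 = 197/3
d9 = 27/5
endpoint = (19, -17/5)

Apply edit: d4 := 9
  d6 = d4/5 = 9/5
  d7 = d4*3 = 27
  d8 = d5*4 + d3/3 = 197/3
  d9 = d6*3 = 27/5
Walk from origin (0, 0):
  seg 1: up by d3 = 5 → (0, 5)
  seg 2: down by d2 = 14 → (0, -9)
  seg 3: up by d1 = 11 → (0, 2)
  seg 4: right by d3 = 5 → (5, 2)
  seg 5: down by d3 = 5 → (5, -3)
  seg 6: right by d2 = 14 → (19, -3)
  seg 7: up by d3 = 5 → (19, 2)
  seg 8: down by d9 = 27/5 → (19, -17/5)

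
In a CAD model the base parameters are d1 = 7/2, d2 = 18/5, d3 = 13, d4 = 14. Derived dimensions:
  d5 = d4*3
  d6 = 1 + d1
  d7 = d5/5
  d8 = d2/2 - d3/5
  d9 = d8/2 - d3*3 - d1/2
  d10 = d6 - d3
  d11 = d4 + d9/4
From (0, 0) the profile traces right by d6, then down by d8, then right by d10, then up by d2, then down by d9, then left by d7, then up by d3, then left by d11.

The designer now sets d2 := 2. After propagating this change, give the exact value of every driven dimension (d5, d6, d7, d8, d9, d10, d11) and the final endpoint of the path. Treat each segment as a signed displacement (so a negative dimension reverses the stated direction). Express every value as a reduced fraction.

d5 = 42
d6 = 9/2
d7 = 42/5
d8 = -8/5
d9 = -831/20
d10 = -17/2
d11 = 289/80
endpoint = (-1281/80, 1163/20)

Apply edit: d2 := 2
  d5 = d4*3 = 42
  d6 = 1 + d1 = 9/2
  d7 = d5/5 = 42/5
  d8 = d2/2 - d3/5 = -8/5
  d9 = d8/2 - d3*3 - d1/2 = -831/20
  d10 = d6 - d3 = -17/2
  d11 = d4 + d9/4 = 289/80
Walk from origin (0, 0):
  seg 1: right by d6 = 9/2 → (9/2, 0)
  seg 2: down by d8 = -8/5 → (9/2, 8/5)
  seg 3: right by d10 = -17/2 → (-4, 8/5)
  seg 4: up by d2 = 2 → (-4, 18/5)
  seg 5: down by d9 = -831/20 → (-4, 903/20)
  seg 6: left by d7 = 42/5 → (-62/5, 903/20)
  seg 7: up by d3 = 13 → (-62/5, 1163/20)
  seg 8: left by d11 = 289/80 → (-1281/80, 1163/20)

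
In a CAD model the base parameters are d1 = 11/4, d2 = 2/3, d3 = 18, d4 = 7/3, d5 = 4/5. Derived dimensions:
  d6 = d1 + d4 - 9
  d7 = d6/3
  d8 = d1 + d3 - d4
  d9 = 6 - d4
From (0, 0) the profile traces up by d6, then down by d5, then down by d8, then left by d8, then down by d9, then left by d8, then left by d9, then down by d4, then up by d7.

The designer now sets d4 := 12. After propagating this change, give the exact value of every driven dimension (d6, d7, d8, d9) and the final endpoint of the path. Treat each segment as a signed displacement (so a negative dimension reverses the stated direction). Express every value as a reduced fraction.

d6 = 23/4
d7 = 23/12
d8 = 35/4
d9 = -6
endpoint = (-23/2, -473/60)

Apply edit: d4 := 12
  d6 = d1 + d4 - 9 = 23/4
  d7 = d6/3 = 23/12
  d8 = d1 + d3 - d4 = 35/4
  d9 = 6 - d4 = -6
Walk from origin (0, 0):
  seg 1: up by d6 = 23/4 → (0, 23/4)
  seg 2: down by d5 = 4/5 → (0, 99/20)
  seg 3: down by d8 = 35/4 → (0, -19/5)
  seg 4: left by d8 = 35/4 → (-35/4, -19/5)
  seg 5: down by d9 = -6 → (-35/4, 11/5)
  seg 6: left by d8 = 35/4 → (-35/2, 11/5)
  seg 7: left by d9 = -6 → (-23/2, 11/5)
  seg 8: down by d4 = 12 → (-23/2, -49/5)
  seg 9: up by d7 = 23/12 → (-23/2, -473/60)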